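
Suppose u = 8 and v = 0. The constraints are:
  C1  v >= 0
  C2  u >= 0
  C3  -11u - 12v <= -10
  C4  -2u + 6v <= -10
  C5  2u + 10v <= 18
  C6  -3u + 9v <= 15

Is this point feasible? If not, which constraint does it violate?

C1: 0 ≥ 0 ✓
C2: 8 ≥ 0 ✓
C3: -88 ≤ -10 ✓
C4: -16 ≤ -10 ✓
C5: 16 ≤ 18 ✓
C6: -24 ≤ 15 ✓

feasible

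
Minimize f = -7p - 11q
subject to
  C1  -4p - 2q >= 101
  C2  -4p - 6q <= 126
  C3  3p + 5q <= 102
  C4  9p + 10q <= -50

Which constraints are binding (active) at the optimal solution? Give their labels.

Vertices and f = -7p - 11q:
  (-177/8, -25/4) → f = 1789/8
  (-455/11, 709/22) → f = -1429/22
  (-621, 393) → f = 24
  (-254/3, 356/5) → f = -2858/15

The minimum is at (-254/3, 356/5). Substituting into each constraint, equality holds for C3 and C4; the remaining constraints have slack.

C3 and C4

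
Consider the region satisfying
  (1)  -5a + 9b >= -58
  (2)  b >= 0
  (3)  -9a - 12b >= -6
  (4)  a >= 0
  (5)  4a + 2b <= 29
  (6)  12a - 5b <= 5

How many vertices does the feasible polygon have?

4

Intersecting each pair of boundary lines and keeping only the points that satisfy every inequality leaves:
  (0, 0)
  (5/12, 0)
  (0, 1/2)
  (10/21, 1/7)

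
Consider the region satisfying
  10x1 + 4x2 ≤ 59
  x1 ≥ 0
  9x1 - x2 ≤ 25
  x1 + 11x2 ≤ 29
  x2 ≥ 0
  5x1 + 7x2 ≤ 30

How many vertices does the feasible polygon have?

Pairwise boundary intersections that survive every other constraint:
  (0, 29/11)
  (0, 0)
  (25/9, 0)
  (205/68, 145/68)
  (127/48, 115/48)

5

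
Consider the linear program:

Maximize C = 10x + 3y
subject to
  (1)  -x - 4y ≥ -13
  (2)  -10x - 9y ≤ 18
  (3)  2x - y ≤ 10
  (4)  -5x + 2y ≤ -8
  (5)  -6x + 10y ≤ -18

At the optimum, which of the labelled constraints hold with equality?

Vertices and C = 10x + 3y:
  (18/7, -34/7) → C = 78/7
  (36/65, -34/13) → C = -30/13
  (41/7, 12/7) → C = 446/7
  (22/19, -21/19) → C = 157/19

The maximum is at (41/7, 12/7). Substituting into each constraint, equality holds for (3) and (5); the remaining constraints have slack.

(3) and (5)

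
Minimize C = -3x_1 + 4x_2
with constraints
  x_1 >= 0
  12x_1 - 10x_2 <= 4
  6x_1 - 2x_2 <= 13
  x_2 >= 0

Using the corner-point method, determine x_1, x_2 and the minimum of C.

x_1 = 1/3, x_2 = 0, minimum C = -1

Extreme points and C = -3x_1 + 4x_2:
  (0, 0) → C = 0
  (61/18, 11/3) → C = 9/2
  (1/3, 0) → C = -1
The feasible region is unbounded (it extends along (0, 1), (1, 3)), but C strictly increases along every unbounded feasible direction, so there is no improving ray and the minimum is attained at a vertex.

At the optimal vertex, 12x_1 - 10x_2 = 4 and x_2 = 0.
Solving simultaneously gives x_1 = 1/3, x_2 = 0.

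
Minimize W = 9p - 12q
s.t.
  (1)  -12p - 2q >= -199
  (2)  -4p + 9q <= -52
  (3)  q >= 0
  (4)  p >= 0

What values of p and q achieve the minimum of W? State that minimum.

p = 13, q = 0, minimum W = 117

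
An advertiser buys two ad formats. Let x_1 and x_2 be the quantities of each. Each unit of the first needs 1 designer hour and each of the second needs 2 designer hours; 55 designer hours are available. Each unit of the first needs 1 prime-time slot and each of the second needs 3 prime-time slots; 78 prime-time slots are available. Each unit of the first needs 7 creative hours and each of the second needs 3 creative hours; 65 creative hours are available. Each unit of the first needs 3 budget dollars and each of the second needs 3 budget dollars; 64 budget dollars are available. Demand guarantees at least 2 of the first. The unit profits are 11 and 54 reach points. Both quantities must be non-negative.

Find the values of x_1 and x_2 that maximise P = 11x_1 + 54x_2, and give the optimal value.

Feasible corners and P = 11x_1 + 54x_2:
  (65/7, 0) → P = 715/7
  (2, 0) → P = 22
  (2, 17) → P = 940

x_1 = 2, x_2 = 17, maximum P = 940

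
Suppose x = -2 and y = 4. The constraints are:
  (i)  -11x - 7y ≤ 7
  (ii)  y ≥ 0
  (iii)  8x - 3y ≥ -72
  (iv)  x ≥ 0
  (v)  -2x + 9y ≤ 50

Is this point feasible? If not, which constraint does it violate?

Constraint (iv): x = -2, which is not ≥ 0. All other constraints are satisfied.

not feasible — violates (iv)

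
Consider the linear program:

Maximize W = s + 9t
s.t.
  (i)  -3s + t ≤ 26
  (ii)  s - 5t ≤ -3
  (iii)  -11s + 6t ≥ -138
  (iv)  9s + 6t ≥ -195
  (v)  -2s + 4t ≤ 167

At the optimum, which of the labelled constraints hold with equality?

Vertices and W = s + 9t:
  (-127/14, -17/14) → W = -20
  (63/10, 449/10) → W = 2052/5
  (708/49, 171/49) → W = 321/7
  (777/16, 2113/32) → W = 20571/32

The maximum is at (777/16, 2113/32). Substituting into each constraint, equality holds for (iii) and (v); the remaining constraints have slack.

(iii) and (v)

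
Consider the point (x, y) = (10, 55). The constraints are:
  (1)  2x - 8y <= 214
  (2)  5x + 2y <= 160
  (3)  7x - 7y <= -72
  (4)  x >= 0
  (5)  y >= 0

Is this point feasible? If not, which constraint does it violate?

(1): -420 ≤ 214 ✓
(2): 160 ≤ 160 ✓
(3): -315 ≤ -72 ✓
(4): 10 ≥ 0 ✓
(5): 55 ≥ 0 ✓

feasible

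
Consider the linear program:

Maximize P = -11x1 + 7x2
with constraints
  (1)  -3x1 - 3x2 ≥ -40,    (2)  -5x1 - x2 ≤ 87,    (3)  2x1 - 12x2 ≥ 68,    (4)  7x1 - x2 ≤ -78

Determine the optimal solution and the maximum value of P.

x1 = -488/31, x2 = -257/31, maximum P = 3569/31

Corner points and P = -11x1 + 7x2:
  (-488/31, -257/31) → P = 3569/31
  (-55/4, -73/4) → P = 47/2
  (-502/41, -316/41) → P = 3310/41

At the optimal vertex, -5x1 - x2 = 87 and 2x1 - 12x2 = 68.
Solving simultaneously gives x1 = -488/31, x2 = -257/31.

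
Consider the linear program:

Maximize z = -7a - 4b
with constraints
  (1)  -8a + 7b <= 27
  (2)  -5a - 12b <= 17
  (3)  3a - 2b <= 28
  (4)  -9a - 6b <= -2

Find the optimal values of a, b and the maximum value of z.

a = -4/3, b = 7/3, maximum z = 0

Extreme points and z = -7a - 4b:
  (50, 61) → z = -594
  (-4/3, 7/3) → z = 0
  (151/23, -191/46) → z = -675/23
  (21/13, -163/78) → z = -115/39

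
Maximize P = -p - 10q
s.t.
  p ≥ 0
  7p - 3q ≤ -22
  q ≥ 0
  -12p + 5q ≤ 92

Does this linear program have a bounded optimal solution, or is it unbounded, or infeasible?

Feasible corners and P = -p - 10q:
  (0, 22/3) → P = -220/3
  (0, 92/5) → P = -184
The feasible region has finitely many vertices and no improving ray; the maximum is -220/3 at (0, 22/3).

bounded optimum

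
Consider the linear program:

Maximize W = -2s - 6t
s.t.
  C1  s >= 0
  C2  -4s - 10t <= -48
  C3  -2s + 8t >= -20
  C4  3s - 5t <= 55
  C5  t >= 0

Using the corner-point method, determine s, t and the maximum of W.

Feasible corners and W = -2s - 6t:
  (0, 24/5) → W = -144/5
  (146/13, 4/13) → W = -316/13
  (170/7, 25/7) → W = -70
The feasible region is unbounded (it extends along (0, 1), (5, 3)), but W strictly decreases along every unbounded feasible direction, so there is no improving ray and the maximum is attained at a vertex.

s = 146/13, t = 4/13, maximum W = -316/13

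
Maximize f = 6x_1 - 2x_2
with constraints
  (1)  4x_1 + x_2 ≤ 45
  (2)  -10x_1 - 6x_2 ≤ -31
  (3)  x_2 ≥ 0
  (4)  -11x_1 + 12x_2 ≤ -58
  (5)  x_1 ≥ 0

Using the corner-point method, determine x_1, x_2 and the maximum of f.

x_1 = 45/4, x_2 = 0, maximum f = 135/2

Corner points and f = 6x_1 - 2x_2:
  (45/4, 0) → f = 135/2
  (598/59, 263/59) → f = 3062/59
  (58/11, 0) → f = 348/11

The binding constraints are 4x_1 + x_2 = 45 and x_2 = 0.
Solving simultaneously gives x_1 = 45/4, x_2 = 0.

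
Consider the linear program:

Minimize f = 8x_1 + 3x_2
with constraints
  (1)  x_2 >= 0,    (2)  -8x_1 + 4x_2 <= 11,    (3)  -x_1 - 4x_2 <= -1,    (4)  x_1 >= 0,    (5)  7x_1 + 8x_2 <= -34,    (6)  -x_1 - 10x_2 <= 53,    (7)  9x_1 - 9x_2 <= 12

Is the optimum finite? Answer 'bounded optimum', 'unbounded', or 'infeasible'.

infeasible

The boundaries x_2 = 0 and -x_1 - 4x_2 = -1 meet at (1, 0), but that point violates 7x_1 + 8x_2 ≤ -34. Every candidate vertex is excluded by some other constraint, so the feasible region is empty.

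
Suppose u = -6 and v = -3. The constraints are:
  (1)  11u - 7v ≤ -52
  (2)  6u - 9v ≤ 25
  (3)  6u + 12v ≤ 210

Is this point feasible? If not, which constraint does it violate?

Constraint (1): 11u - 7v = -45, which is not ≤ -52. All other constraints are satisfied.

not feasible — violates (1)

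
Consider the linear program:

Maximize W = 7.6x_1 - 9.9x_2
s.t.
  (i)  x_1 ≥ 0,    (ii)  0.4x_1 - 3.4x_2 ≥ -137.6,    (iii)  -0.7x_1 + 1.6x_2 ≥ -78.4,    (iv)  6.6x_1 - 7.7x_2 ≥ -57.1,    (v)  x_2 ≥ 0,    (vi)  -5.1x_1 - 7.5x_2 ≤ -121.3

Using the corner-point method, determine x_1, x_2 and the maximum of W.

Extreme points and W = 7.6x_1 - 9.9x_2:
  (8112/29, 2128/29) → W = 40584/29
  (43269/968, 22133/484) → W = -109389/968
  (112, 0) → W = 4256/5
  (50576/8877, 36393/2959) → W = -1392989/17754
  (1213/51, 0) → W = 46094/255

x_1 = 8112/29, x_2 = 2128/29, maximum W = 40584/29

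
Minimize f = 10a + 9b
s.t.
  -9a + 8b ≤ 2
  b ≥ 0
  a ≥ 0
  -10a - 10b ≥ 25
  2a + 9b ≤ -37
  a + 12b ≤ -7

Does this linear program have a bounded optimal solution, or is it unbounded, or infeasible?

The boundaries a = 0 and 2a + 9b = -37 meet at (0, -37/9), but that point violates b ≥ 0. Every candidate vertex is excluded by some other constraint, so the feasible region is empty.

infeasible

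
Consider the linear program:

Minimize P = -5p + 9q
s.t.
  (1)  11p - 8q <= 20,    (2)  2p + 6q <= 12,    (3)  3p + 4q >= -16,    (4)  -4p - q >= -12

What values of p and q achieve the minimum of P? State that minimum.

p = -12/17, q = -59/17, minimum P = -471/17

Corner points and P = -5p + 9q:
  (108/41, 46/41) → P = -126/41
  (-12/17, -59/17) → P = -471/17
  (-72/5, 34/5) → P = 666/5

The binding constraints are 11p - 8q = 20 and 3p + 4q = -16.
Solving simultaneously gives p = -12/17, q = -59/17.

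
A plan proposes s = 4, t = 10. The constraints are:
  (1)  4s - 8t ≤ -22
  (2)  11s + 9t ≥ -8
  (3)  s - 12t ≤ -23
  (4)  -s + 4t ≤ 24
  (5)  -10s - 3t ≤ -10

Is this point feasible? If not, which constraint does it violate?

not feasible — violates (4)

Constraint (4): -s + 4t = 36, which is not ≤ 24. All other constraints are satisfied.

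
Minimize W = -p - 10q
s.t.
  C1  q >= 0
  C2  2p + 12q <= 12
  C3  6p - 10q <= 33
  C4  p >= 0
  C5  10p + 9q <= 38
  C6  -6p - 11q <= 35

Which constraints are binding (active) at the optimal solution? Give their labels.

C2 and C4

Corner points and W = -p - 10q:
  (0, 0) → W = 0
  (19/5, 0) → W = -19/5
  (0, 1) → W = -10
  (58/17, 22/51) → W = -394/51

The minimum is at (0, 1). Substituting into each constraint, equality holds for C2 and C4; the remaining constraints have slack.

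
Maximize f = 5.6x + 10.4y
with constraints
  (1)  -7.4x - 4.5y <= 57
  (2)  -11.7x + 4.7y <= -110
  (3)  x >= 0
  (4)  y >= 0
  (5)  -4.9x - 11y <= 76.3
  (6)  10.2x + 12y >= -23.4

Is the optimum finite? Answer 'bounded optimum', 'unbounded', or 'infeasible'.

unbounded

From the feasible point (1100/117, 0), moving in the direction (4.7, 11.7) keeps every constraint satisfied while f increases without bound.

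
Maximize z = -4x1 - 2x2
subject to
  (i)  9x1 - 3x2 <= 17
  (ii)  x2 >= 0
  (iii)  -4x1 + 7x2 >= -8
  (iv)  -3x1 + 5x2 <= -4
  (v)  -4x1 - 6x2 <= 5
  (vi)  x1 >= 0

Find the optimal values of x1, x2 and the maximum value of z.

Extreme points and z = -4x1 - 2x2:
  (17/9, 0) → z = -68/9
  (73/36, 5/12) → z = -161/18
  (4/3, 0) → z = -16/3

x1 = 4/3, x2 = 0, maximum z = -16/3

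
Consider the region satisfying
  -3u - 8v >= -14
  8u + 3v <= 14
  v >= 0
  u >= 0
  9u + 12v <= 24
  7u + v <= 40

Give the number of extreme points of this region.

Intersecting each pair of boundary lines and keeping only the points that satisfy every inequality leaves:
  (0, 7/4)
  (2/3, 3/2)
  (7/4, 0)
  (32/23, 22/23)
  (0, 0)

5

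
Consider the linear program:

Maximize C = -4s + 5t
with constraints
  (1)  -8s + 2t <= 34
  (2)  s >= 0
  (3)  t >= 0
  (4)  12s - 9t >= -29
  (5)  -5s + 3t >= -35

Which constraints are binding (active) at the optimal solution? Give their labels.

Corner points and C = -4s + 5t:
  (0, 0) → C = 0
  (0, 29/9) → C = 145/9
  (7, 0) → C = -28
  (134/3, 565/9) → C = 1217/9

The maximum is at (134/3, 565/9). Substituting into each constraint, equality holds for (4) and (5); the remaining constraints have slack.

(4) and (5)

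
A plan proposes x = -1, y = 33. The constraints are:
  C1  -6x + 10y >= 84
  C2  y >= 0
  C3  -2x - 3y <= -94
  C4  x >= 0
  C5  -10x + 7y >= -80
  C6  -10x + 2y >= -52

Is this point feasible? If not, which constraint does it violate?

not feasible — violates C4

Constraint C4: x = -1, which is not ≥ 0. All other constraints are satisfied.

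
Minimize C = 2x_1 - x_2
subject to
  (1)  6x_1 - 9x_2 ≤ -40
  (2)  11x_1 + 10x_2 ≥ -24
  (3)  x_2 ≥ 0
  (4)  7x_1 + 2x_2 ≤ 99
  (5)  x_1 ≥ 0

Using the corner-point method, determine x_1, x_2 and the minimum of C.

x_1 = 0, x_2 = 99/2, minimum C = -99/2

Extreme points and C = 2x_1 - x_2:
  (811/75, 874/75) → C = 748/75
  (0, 40/9) → C = -40/9
  (0, 99/2) → C = -99/2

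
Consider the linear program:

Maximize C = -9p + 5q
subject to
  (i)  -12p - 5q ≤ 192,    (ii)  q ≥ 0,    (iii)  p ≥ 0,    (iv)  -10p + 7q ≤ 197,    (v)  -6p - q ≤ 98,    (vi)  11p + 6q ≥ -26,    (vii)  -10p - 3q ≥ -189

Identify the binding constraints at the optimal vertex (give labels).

Feasible corners and C = -9p + 5q:
  (0, 0) → C = 0
  (189/10, 0) → C = -1701/10
  (0, 197/7) → C = 985/7
  (183/25, 193/5) → C = 3178/25

The maximum is at (0, 197/7). Substituting into each constraint, equality holds for (iii) and (iv); the remaining constraints have slack.

(iii) and (iv)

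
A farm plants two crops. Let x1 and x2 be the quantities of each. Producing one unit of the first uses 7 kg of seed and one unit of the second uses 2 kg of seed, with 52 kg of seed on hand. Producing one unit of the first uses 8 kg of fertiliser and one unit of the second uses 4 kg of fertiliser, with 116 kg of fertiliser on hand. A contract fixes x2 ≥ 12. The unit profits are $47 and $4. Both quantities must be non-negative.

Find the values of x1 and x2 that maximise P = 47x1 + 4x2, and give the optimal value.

x1 = 4, x2 = 12, maximum P = 236

Vertices and P = 47x1 + 4x2:
  (0, 26) → P = 104
  (0, 12) → P = 48
  (4, 12) → P = 236

The binding constraints are 7x1 + 2x2 = 52 and x2 = 12.
Solving simultaneously gives x1 = 4, x2 = 12.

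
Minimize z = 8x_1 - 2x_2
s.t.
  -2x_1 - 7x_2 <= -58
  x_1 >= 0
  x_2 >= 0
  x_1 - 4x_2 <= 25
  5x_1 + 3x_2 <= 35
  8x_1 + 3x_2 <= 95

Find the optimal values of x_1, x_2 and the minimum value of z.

Corner points and z = 8x_1 - 2x_2:
  (0, 58/7) → z = -116/7
  (71/29, 220/29) → z = 128/29
  (0, 35/3) → z = -70/3

At the optimal vertex, x_1 = 0 and 5x_1 + 3x_2 = 35.
Solving simultaneously gives x_1 = 0, x_2 = 35/3.

x_1 = 0, x_2 = 35/3, minimum z = -70/3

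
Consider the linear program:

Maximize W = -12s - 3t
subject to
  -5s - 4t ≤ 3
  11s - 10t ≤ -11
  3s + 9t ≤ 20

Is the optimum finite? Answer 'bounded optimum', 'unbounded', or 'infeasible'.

bounded optimum

Feasible corners and W = -12s - 3t:
  (-37/47, 11/47) → W = 411/47
  (-107/33, 109/33) → W = 29
  (101/129, 253/129) → W = -657/43
The feasible region has finitely many vertices and no improving ray; the maximum is 29 at (-107/33, 109/33).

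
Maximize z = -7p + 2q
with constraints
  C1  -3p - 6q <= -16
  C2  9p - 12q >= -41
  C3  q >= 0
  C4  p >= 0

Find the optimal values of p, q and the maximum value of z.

p = 0, q = 41/12, maximum z = 41/6

Extreme points and z = -7p + 2q:
  (16/3, 0) → z = -112/3
  (0, 8/3) → z = 16/3
  (0, 41/12) → z = 41/6
The feasible region is unbounded (it extends along (4, 3), (1, 0)), but z strictly decreases along every unbounded feasible direction, so there is no improving ray and the maximum is attained at a vertex.

The binding constraints are 9p - 12q = -41 and p = 0.
Solving simultaneously gives p = 0, q = 41/12.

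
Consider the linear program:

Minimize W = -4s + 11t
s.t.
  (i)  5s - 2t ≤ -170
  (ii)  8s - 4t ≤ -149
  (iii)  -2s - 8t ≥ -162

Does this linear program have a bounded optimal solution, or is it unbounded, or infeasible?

From the feasible point (-191/2, -615/4), moving in the direction (-4, -8) keeps every constraint satisfied while W decreases without bound.

unbounded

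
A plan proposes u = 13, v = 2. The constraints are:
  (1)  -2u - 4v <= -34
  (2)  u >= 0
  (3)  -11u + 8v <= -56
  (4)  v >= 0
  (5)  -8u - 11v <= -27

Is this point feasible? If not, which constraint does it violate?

feasible

(1): -34 ≤ -34 ✓
(2): 13 ≥ 0 ✓
(3): -127 ≤ -56 ✓
(4): 2 ≥ 0 ✓
(5): -126 ≤ -27 ✓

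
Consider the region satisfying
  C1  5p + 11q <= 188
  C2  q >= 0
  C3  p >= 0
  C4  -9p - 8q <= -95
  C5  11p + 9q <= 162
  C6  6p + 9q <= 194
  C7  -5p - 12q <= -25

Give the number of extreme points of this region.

The feasible vertices (each the meet of two boundaries and inside every other half-plane) are:
  (0, 188/11)
  (45/38, 629/38)
  (95/9, 0)
  (162/11, 0)
  (0, 95/8)

5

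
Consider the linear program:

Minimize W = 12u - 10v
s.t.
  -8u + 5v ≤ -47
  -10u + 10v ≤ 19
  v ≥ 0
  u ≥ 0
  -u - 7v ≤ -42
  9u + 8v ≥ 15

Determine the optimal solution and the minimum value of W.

u = 113/6, v = 311/15, minimum W = 56/3

Corner points and W = 12u - 10v:
  (113/6, 311/15) → W = 56/3
  (539/61, 289/61) → W = 3578/61
  (42, 0) → W = 504
The feasible region is unbounded (it extends along (1, 1), (1, 0)), but W strictly increases along every unbounded feasible direction, so there is no improving ray and the minimum is attained at a vertex.

The binding constraints are -8u + 5v = -47 and -10u + 10v = 19.
Solving simultaneously gives u = 113/6, v = 311/15.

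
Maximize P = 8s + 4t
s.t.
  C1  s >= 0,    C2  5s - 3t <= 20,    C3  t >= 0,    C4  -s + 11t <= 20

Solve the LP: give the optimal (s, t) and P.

Feasible corners and P = 8s + 4t:
  (0, 0) → P = 0
  (0, 20/11) → P = 80/11
  (4, 0) → P = 32
  (70/13, 30/13) → P = 680/13

At the optimal vertex, 5s - 3t = 20 and -s + 11t = 20.
Solving simultaneously gives s = 70/13, t = 30/13.

s = 70/13, t = 30/13, maximum P = 680/13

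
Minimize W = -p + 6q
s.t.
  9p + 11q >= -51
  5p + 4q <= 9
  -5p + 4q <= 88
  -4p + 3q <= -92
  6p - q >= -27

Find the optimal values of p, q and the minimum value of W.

p = 303/19, q = -336/19, minimum W = -2319/19

Feasible corners and W = -p + 6q:
  (303/19, -336/19) → W = -2319/19
  (859/71, -1032/71) → W = -7051/71
  (395/31, -424/31) → W = -2939/31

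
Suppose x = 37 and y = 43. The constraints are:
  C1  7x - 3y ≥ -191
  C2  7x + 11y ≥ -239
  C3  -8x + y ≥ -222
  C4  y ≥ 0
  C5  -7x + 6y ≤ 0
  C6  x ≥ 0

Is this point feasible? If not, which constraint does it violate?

not feasible — violates C3

Constraint C3: -8x + y = -253, which is not ≥ -222. All other constraints are satisfied.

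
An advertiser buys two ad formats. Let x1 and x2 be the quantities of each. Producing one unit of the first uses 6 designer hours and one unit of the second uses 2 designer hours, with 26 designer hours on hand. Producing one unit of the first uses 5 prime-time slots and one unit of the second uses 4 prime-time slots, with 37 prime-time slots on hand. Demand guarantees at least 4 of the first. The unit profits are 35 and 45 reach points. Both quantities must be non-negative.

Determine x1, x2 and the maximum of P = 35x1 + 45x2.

Extreme points and P = 35x1 + 45x2:
  (13/3, 0) → P = 455/3
  (4, 0) → P = 140
  (4, 1) → P = 185

x1 = 4, x2 = 1, maximum P = 185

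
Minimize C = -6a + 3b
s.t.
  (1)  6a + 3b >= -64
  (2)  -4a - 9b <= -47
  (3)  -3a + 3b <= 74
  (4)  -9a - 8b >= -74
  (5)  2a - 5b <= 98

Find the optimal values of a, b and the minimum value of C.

a = 290/49, b = 127/49, minimum C = -1359/49

Corner points and C = -6a + 3b:
  (-175/13, 437/39) → C = 1487/13
  (290/49, 127/49) → C = -1359/49
  (-370/51, 296/17) → C = 1628/17

The binding constraints are -4a - 9b = -47 and -9a - 8b = -74.
Solving simultaneously gives a = 290/49, b = 127/49.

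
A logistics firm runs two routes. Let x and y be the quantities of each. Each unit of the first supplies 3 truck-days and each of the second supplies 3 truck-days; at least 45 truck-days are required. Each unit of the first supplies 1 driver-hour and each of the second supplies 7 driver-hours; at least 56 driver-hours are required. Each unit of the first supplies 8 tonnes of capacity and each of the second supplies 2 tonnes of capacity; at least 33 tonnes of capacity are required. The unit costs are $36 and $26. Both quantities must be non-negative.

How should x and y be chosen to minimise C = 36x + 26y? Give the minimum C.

x = 1/2, y = 29/2, minimum C = 395

Feasible corners and C = 36x + 26y:
  (0, 33/2) → C = 429
  (56, 0) → C = 2016
  (49/6, 41/6) → C = 1415/3
  (1/2, 29/2) → C = 395
The feasible region is unbounded (it extends along (0, 1), (1, 0)), but C strictly increases along every unbounded feasible direction, so there is no improving ray and the minimum is attained at a vertex.

The binding constraints are 3x + 3y = 45 and 8x + 2y = 33.
Solving simultaneously gives x = 1/2, y = 29/2.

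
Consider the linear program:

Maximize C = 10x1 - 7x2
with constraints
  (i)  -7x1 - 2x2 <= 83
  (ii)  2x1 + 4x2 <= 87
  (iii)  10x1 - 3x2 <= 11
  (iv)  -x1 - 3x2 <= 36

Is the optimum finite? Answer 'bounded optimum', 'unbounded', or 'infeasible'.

Extreme points and C = 10x1 - 7x2:
  (-253/12, 775/24) → C = -3495/8
  (-177/19, -169/19) → C = -587/19
  (305/46, 424/23) → C = -1443/23
  (-25/11, -371/33) → C = 1847/33
The feasible region has finitely many vertices and no improving ray; the maximum is 1847/33 at (-25/11, -371/33).

bounded optimum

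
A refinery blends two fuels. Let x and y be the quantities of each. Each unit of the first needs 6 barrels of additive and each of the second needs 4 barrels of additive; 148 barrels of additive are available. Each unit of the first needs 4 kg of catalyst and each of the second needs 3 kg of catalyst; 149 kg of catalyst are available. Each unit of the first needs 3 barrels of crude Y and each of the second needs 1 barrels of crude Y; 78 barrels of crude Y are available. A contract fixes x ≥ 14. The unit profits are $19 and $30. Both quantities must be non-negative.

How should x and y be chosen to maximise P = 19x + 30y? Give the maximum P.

x = 14, y = 16, maximum P = 746

Feasible corners and P = 19x + 30y:
  (74/3, 0) → P = 1406/3
  (14, 0) → P = 266
  (14, 16) → P = 746

The optimum lies where 6x + 4y = 148 and x = 14.
Solving simultaneously gives x = 14, y = 16.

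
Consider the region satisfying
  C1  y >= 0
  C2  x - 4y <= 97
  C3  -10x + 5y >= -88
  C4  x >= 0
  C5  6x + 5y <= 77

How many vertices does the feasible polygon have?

Of the 10 pairwise boundary intersections, those satisfying every inequality are:
  (44/5, 0)
  (0, 0)
  (165/16, 121/40)
  (0, 77/5)

4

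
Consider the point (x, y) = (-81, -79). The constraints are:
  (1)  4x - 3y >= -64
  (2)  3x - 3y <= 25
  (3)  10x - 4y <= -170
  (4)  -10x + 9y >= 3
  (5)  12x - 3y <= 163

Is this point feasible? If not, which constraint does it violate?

Constraint (1): 4x - 3y = -87, which is not ≥ -64. All other constraints are satisfied.

not feasible — violates (1)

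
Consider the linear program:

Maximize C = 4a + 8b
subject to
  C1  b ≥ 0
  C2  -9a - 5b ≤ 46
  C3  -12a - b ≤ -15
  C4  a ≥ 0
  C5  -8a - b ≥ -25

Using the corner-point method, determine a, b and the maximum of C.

a = 0, b = 25, maximum C = 200

Corner points and C = 4a + 8b:
  (5/4, 0) → C = 5
  (25/8, 0) → C = 25/2
  (0, 15) → C = 120
  (0, 25) → C = 200

At the optimal vertex, a = 0 and -8a - b = -25.
Solving simultaneously gives a = 0, b = 25.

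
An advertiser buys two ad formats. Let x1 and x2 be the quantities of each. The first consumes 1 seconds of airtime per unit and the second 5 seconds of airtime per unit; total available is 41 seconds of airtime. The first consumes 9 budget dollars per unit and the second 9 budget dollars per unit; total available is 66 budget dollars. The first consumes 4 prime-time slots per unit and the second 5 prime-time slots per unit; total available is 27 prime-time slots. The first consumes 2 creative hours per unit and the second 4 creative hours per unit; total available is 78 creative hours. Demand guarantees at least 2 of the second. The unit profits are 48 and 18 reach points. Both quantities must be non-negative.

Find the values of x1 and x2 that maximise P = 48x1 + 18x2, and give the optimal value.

x1 = 17/4, x2 = 2, maximum P = 240

Feasible corners and P = 48x1 + 18x2:
  (0, 27/5) → P = 486/5
  (0, 2) → P = 36
  (17/4, 2) → P = 240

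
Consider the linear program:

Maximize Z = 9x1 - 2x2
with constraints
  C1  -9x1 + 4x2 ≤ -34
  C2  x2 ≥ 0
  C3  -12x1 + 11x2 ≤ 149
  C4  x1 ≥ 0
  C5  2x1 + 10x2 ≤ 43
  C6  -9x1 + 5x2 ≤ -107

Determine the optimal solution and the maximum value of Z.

Corner points and Z = 9x1 - 2x2:
  (43/2, 0) → Z = 387/2
  (107/9, 0) → Z = 107
  (257/20, 173/100) → Z = 11219/100

The optimum lies where x2 = 0 and 2x1 + 10x2 = 43.
Solving simultaneously gives x1 = 43/2, x2 = 0.

x1 = 43/2, x2 = 0, maximum Z = 387/2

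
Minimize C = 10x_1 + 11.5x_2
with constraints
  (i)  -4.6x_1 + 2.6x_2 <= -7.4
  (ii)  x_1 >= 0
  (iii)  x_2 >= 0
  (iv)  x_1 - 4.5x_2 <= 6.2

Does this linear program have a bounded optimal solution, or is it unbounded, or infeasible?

Extreme points and C = 10x_1 + 11.5x_2:
  (37/23, 0) → C = 370/23
  (6.2, 0) → C = 62
The feasible region has finitely many vertices and no improving ray; the minimum is 370/23 at (37/23, 0).

bounded optimum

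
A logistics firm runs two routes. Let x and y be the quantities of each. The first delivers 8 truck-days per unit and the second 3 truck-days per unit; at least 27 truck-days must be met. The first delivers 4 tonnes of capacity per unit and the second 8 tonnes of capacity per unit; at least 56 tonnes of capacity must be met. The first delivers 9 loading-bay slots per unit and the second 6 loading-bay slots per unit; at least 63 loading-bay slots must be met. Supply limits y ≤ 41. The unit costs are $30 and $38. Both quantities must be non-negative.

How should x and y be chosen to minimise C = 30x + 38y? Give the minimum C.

Vertices and C = 30x + 38y:
  (0, 21/2) → C = 399
  (0, 41) → C = 1558
  (14, 0) → C = 420
  (7/2, 21/4) → C = 609/2
The feasible region is unbounded (it extends along (1, 0)), but C strictly increases along every unbounded feasible direction, so there is no improving ray and the minimum is attained at a vertex.

At the optimal vertex, 4x + 8y = 56 and 9x + 6y = 63.
Solving simultaneously gives x = 7/2, y = 21/4.

x = 7/2, y = 21/4, minimum C = 609/2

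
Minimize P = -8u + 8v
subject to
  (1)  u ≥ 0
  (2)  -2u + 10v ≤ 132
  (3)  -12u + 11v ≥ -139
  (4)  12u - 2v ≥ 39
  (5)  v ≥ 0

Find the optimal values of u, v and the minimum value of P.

u = 139/12, v = 0, minimum P = -278/3

Extreme points and P = -8u + 8v:
  (29, 19) → P = -80
  (327/58, 831/58) → P = 2016/29
  (139/12, 0) → P = -278/3
  (13/4, 0) → P = -26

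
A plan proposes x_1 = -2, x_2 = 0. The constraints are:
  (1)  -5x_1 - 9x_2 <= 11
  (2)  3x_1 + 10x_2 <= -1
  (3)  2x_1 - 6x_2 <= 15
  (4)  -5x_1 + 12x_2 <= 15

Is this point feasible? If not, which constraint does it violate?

(1): 10 ≤ 11 ✓
(2): -6 ≤ -1 ✓
(3): -4 ≤ 15 ✓
(4): 10 ≤ 15 ✓

feasible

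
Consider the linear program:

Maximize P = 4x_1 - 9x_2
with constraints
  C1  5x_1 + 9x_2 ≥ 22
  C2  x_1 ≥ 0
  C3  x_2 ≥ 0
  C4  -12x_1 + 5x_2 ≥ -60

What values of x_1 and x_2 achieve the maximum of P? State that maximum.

Extreme points and P = 4x_1 - 9x_2:
  (0, 22/9) → P = -22
  (22/5, 0) → P = 88/5
  (5, 0) → P = 20
The feasible region is unbounded (it extends along (0, 1), (5, 12)), but P strictly decreases along every unbounded feasible direction, so there is no improving ray and the maximum is attained at a vertex.

The binding constraints are x_2 = 0 and -12x_1 + 5x_2 = -60.
Solving simultaneously gives x_1 = 5, x_2 = 0.

x_1 = 5, x_2 = 0, maximum P = 20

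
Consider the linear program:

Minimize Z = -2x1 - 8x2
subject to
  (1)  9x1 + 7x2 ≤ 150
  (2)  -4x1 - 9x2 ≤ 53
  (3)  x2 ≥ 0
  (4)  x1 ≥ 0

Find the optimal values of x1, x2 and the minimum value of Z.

x1 = 0, x2 = 150/7, minimum Z = -1200/7

Extreme points and Z = -2x1 - 8x2:
  (50/3, 0) → Z = -100/3
  (0, 150/7) → Z = -1200/7
  (0, 0) → Z = 0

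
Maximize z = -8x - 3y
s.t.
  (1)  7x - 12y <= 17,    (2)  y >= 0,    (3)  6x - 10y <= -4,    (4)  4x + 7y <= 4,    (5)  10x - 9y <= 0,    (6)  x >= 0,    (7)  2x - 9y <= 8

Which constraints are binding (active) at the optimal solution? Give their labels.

(3) and (6)

Extreme points and z = -8x - 3y:
  (6/41, 20/41) → z = -108/41
  (0, 2/5) → z = -6/5
  (0, 4/7) → z = -12/7

The maximum is at (0, 2/5). Substituting into each constraint, equality holds for (3) and (6); the remaining constraints have slack.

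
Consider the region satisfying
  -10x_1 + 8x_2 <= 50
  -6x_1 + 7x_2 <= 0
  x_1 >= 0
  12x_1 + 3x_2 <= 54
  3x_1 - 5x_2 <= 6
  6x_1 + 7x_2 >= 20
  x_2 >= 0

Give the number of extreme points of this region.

4

The feasible vertices (each the meet of two boundaries and inside every other half-plane) are:
  (63/17, 54/17)
  (5/3, 10/7)
  (96/23, 30/23)
  (142/51, 8/17)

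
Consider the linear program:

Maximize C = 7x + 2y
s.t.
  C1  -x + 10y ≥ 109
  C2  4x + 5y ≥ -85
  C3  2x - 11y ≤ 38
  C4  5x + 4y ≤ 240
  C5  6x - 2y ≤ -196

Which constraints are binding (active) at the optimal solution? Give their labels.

Feasible corners and C = 7x + 2y:
  (-31, 39/5) → C = -1007/5
  (-871/29, 229/29) → C = -5639/29
  (-152/17, 1210/17) → C = 1356/17
The feasible region is unbounded (it extends along (-5, 4), (-4, 5)), but C strictly decreases along every unbounded feasible direction, so there is no improving ray and the maximum is attained at a vertex.

The maximum is at (-152/17, 1210/17). Substituting into each constraint, equality holds for C4 and C5; the remaining constraints have slack.

C4 and C5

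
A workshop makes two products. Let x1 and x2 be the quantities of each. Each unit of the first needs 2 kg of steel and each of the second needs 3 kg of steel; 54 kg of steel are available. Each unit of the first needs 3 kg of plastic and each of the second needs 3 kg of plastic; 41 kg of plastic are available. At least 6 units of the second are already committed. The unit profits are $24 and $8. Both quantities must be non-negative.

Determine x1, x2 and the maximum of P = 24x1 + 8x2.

x1 = 23/3, x2 = 6, maximum P = 232

Feasible corners and P = 24x1 + 8x2:
  (0, 41/3) → P = 328/3
  (0, 6) → P = 48
  (23/3, 6) → P = 232

The binding constraints are 3x1 + 3x2 = 41 and x2 = 6.
Solving simultaneously gives x1 = 23/3, x2 = 6.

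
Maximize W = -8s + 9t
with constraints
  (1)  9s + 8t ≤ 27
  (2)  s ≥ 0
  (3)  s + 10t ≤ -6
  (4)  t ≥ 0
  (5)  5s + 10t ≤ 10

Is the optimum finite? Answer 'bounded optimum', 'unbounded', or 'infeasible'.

infeasible

The boundaries 9s + 8t = 27 and s + 10t = -6 meet at (159/41, -81/82), but that point violates t ≥ 0. Every candidate vertex is excluded by some other constraint, so the feasible region is empty.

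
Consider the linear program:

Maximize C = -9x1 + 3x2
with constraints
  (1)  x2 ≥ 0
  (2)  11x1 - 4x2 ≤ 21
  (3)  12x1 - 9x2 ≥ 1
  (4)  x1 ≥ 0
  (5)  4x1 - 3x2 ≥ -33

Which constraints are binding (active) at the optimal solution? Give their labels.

(1) and (3)

Feasible corners and C = -9x1 + 3x2:
  (21/11, 0) → C = -189/11
  (1/12, 0) → C = -3/4
  (185/51, 241/51) → C = -314/17

The maximum is at (1/12, 0). Substituting into each constraint, equality holds for (1) and (3); the remaining constraints have slack.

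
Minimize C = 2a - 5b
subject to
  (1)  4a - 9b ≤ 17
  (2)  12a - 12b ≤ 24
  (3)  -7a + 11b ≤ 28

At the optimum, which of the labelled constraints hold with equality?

Feasible corners and C = 2a - 5b:
  (1/5, -9/5) → C = 47/5
  (-439/19, -231/19) → C = 277/19
  (25/2, 21/2) → C = -55/2

The minimum is at (25/2, 21/2). Substituting into each constraint, equality holds for (2) and (3); the remaining constraints have slack.

(2) and (3)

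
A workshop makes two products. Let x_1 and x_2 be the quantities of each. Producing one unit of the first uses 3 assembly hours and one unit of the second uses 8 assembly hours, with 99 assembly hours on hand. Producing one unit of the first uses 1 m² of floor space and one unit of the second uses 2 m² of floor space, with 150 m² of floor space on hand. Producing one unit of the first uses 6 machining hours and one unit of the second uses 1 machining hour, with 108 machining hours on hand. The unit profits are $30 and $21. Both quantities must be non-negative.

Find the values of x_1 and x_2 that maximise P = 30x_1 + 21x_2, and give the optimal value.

Extreme points and P = 30x_1 + 21x_2:
  (0, 0) → P = 0
  (0, 99/8) → P = 2079/8
  (18, 0) → P = 540
  (17, 6) → P = 636

The optimum lies where 3x_1 + 8x_2 = 99 and 6x_1 + x_2 = 108.
Solving simultaneously gives x_1 = 17, x_2 = 6.

x_1 = 17, x_2 = 6, maximum P = 636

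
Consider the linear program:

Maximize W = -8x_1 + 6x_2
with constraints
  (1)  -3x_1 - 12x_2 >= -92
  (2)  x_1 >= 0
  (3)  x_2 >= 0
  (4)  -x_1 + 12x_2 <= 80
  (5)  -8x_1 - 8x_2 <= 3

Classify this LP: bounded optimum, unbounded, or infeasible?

bounded optimum

Vertices and W = -8x_1 + 6x_2:
  (92/3, 0) → W = -736/3
  (3, 83/12) → W = 35/2
  (0, 0) → W = 0
  (0, 20/3) → W = 40
The feasible region has finitely many vertices and no improving ray; the maximum is 40 at (0, 20/3).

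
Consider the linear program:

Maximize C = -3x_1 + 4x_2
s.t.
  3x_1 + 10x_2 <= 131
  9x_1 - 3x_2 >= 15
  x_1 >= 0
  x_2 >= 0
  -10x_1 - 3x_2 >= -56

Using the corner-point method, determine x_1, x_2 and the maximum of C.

x_1 = 71/19, x_2 = 118/19, maximum C = 259/19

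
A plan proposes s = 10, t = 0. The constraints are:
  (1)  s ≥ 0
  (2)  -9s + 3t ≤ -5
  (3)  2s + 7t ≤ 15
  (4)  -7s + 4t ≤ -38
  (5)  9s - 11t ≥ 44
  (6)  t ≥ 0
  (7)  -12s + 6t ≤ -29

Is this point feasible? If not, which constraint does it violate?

not feasible — violates (3)

Constraint (3): 2s + 7t = 20, which is not ≤ 15. All other constraints are satisfied.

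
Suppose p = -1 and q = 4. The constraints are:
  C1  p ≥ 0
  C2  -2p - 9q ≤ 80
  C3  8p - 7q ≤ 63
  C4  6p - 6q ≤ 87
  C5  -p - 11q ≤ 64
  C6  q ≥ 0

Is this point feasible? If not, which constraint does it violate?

Constraint C1: p = -1, which is not ≥ 0. All other constraints are satisfied.

not feasible — violates C1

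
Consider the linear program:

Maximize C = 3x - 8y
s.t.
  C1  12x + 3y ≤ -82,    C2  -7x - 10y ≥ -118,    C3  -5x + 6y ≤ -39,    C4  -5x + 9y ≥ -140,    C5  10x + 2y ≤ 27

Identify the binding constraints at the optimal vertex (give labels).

C3 and C4

Corner points and C = 3x - 8y:
  (-125/29, -878/87) → C = 5899/87
  (-106/41, -2090/123) → C = 15766/123
  (-163/5, -101/3) → C = 2573/15

The maximum is at (-163/5, -101/3). Substituting into each constraint, equality holds for C3 and C4; the remaining constraints have slack.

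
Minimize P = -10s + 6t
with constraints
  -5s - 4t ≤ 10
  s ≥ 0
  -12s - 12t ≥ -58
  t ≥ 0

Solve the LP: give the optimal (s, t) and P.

Corner points and P = -10s + 6t:
  (0, 29/6) → P = 29
  (0, 0) → P = 0
  (29/6, 0) → P = -145/3

s = 29/6, t = 0, minimum P = -145/3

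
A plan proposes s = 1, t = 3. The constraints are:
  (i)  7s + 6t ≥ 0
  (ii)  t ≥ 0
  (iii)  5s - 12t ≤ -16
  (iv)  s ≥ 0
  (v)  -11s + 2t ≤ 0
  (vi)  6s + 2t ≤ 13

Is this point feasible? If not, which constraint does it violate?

feasible

(i): 25 ≥ 0 ✓
(ii): 3 ≥ 0 ✓
(iii): -31 ≤ -16 ✓
(iv): 1 ≥ 0 ✓
(v): -5 ≤ 0 ✓
(vi): 12 ≤ 13 ✓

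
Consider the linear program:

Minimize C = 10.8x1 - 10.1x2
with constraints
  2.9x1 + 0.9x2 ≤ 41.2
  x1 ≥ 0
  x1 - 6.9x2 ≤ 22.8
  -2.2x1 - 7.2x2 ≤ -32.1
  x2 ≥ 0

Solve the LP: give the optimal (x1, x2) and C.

Feasible corners and C = 10.8x1 - 10.1x2:
  (0, 412/9) → C = -20806/45
  (85/6, 7/54) → C = 81913/540
  (0, 107/24) → C = -10807/240

x1 = 0, x2 = 412/9, minimum C = -20806/45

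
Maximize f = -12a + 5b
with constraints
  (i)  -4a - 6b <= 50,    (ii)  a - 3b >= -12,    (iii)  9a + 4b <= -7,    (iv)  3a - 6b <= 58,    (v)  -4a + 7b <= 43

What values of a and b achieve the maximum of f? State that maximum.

a = -152/13, b = -7/13, maximum f = 1789/13

Vertices and f = -12a + 5b:
  (8/7, -191/21) → f = -1243/21
  (-152/13, -7/13) → f = 1789/13
  (-69/31, 101/31) → f = 43
  (-9, 1) → f = 113
  (95/33, -181/22) → f = -1665/22

At the optimal vertex, -4a - 6b = 50 and -4a + 7b = 43.
Solving simultaneously gives a = -152/13, b = -7/13.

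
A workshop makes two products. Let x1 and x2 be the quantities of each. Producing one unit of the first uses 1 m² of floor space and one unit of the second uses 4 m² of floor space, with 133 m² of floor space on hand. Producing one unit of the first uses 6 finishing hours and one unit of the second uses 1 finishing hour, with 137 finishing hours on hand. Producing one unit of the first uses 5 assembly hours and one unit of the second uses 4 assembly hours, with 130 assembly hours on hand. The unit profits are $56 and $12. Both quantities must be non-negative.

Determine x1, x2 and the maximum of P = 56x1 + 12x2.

Corner points and P = 56x1 + 12x2:
  (0, 0) → P = 0
  (0, 65/2) → P = 390
  (137/6, 0) → P = 3836/3
  (22, 5) → P = 1292

The binding constraints are 6x1 + x2 = 137 and 5x1 + 4x2 = 130.
Solving simultaneously gives x1 = 22, x2 = 5.

x1 = 22, x2 = 5, maximum P = 1292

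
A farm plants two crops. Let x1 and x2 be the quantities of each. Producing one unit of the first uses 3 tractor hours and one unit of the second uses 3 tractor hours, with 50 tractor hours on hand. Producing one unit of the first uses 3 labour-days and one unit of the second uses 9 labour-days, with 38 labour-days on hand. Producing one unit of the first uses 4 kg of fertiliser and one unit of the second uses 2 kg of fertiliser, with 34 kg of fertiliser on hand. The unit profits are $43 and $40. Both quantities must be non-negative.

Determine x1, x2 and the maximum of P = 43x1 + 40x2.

x1 = 23/3, x2 = 5/3, maximum P = 1189/3

The optimum lies where 3x1 + 9x2 = 38 and 4x1 + 2x2 = 34.
Solving simultaneously gives x1 = 23/3, x2 = 5/3.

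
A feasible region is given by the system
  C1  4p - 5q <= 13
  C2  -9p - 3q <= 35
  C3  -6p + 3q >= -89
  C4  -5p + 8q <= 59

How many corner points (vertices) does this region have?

4

Of the 6 pairwise boundary intersections, those satisfying every inequality are:
  (-136/57, -257/57)
  (203/9, 139/9)
  (-457/87, 356/87)
  (889/33, 799/33)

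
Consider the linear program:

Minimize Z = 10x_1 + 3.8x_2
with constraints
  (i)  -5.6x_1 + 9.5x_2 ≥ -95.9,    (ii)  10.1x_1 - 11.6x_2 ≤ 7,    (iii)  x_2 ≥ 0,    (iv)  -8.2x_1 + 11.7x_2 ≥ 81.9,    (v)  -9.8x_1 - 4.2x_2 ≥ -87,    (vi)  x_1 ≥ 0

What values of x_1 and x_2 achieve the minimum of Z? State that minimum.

x_1 = 0, x_2 = 7, minimum Z = 26.6

Corner points and Z = 10x_1 + 3.8x_2:
  (11232/2485, 25267/2485) → Z = 1041673/12425
  (0, 7) → Z = 133/5
  (0, 145/7) → Z = 551/7

The binding constraints are -8.2x_1 + 11.7x_2 = 81.9 and x_1 = 0.
Solving simultaneously gives x_1 = 0, x_2 = 7.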